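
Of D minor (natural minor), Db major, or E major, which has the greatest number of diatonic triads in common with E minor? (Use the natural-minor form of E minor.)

Triads of E minor (natural minor): E minor (i), F# diminished (ii°), G major (III), A minor (iv), B minor (v), C major (VI), D major (VII).
D minor (natural minor) shares 2: Am, C.
Db major shares 0: none.
E major shares 0: none.
The most common triads (2) are shared with D minor.

D minor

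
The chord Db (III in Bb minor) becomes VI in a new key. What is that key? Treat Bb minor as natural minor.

The numeral VI denotes a major triad on scale degree 6. With Db on degree 6, the tonic of the new key is F.
Degree 6 carries a major triad in minor keys, so the destination is F minor.
Check: the diatonic triads of F minor (natural minor) are Fm (i), Gdim (ii°), Ab (III), Bbm (iv), Cm (v), Db (VI), Eb (VII) — Db is indeed VI.

F minor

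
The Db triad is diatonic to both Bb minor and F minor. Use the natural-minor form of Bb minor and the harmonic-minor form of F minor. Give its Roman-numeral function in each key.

III in Bb minor; VI in F minor

The scale of Bb minor (natural minor) is Bb C Db Eb F Gb Ab; Db is degree 3, and the triad built there (Db-F-Ab) is major, so it is III.
The scale of F minor (harmonic minor) is F G Ab Bb C Db E; Db is degree 6, and the triad built there (Db-F-Ab) is major, so it is VI.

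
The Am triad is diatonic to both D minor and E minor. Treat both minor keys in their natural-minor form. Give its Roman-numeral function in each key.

v in D minor; iv in E minor

The scale of D minor (natural minor) is D E F G A B♭ C; A is degree 5, and the triad built there (A-C-E) is minor, so it is v.
The scale of E minor (natural minor) is E F♯ G A B C D; A is degree 4, and the triad built there (A-C-E) is minor, so it is iv.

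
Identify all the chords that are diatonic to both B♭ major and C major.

Triads in B♭ major: B♭ major (I), C minor (ii), D minor (iii), E♭ major (IV), F major (V), G minor (vi), A diminished (vii°).
Triads in C major: C major (I), D minor (ii), E minor (iii), F major (IV), G major (V), A minor (vi), B diminished (vii°).
Shared triads with their functions: D minor (iii in B♭ major, ii in C major); F major (V in B♭ major, IV in C major).

Dm, F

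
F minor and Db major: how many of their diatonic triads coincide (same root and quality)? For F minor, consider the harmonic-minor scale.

3

Diatonic triads of F minor (harmonic minor): Fm (i), Gdim (ii°), Abaug (III+), Bbm (iv), C (V), Db (VI), Edim (vii°).
Diatonic triads of Db major: Db (I), Ebm (ii), Fm (iii), Gb (IV), Ab (V), Bbm (vi), Cdim (vii°).
Matching root and quality in both lists: Fm, Bbm, Db.
That gives 3 common triads.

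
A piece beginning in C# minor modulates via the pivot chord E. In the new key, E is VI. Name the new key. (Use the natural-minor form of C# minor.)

G# minor

The numeral VI denotes a major triad on scale degree 6. With E on degree 6, the tonic of the new key is G#.
Degree 6 carries a major triad in minor keys, so the destination is G# minor.
Check: the diatonic triads of G# minor (natural minor) are G#m (i), A#dim (ii°), B (III), C#m (iv), D#m (v), E (VI), F# (VII) — E is indeed VI.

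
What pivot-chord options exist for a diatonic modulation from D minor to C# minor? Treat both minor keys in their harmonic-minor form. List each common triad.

A

Triads in D minor (harmonic minor): Dm (i), Edim (ii°), Faug (III+), Gm (iv), A (V), Bb (VI), C#dim (vii°).
Triads in C# minor (harmonic minor): C#m (i), D#dim (ii°), Eaug (III+), F#m (iv), G# (V), A (VI), B#dim (vii°).
Shared triads with their functions: A (V in D minor, VI in C# minor).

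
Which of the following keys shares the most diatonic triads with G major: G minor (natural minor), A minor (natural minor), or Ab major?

A minor

Triads of G major: G (I), Am (ii), Bm (iii), C (IV), D (V), Em (vi), F#dim (vii°).
G minor (natural minor) shares 0: none.
A minor (natural minor) shares 4: G, Am, C, Em.
Ab major shares 0: none.
The most common triads (4) are shared with A minor.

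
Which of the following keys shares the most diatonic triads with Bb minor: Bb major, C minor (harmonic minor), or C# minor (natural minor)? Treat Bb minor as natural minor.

Triads of Bb minor (natural minor): Bbm (i), Cdim (ii°), Db (III), Ebm (iv), Fm (v), Gb (VI), Ab (VII).
Bb major shares 0: none.
C minor (harmonic minor) shares 2: Fm, Ab.
C# minor (natural minor) shares 0: none.
The most common triads (2) are shared with C minor.

C minor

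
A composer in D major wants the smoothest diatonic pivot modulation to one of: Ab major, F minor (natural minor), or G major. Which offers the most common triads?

G major

Triads of D major: D major (I), E minor (ii), F# minor (iii), G major (IV), A major (V), B minor (vi), C# diminished (vii°).
Ab major shares 0: none.
F minor (natural minor) shares 0: none.
G major shares 4: D, Em, G, Bm.
The most common triads (4) are shared with G major.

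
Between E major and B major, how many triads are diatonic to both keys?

Diatonic triads of E major: E (I), F#m (ii), G#m (iii), A (IV), B (V), C#m (vi), D#dim (vii°).
Diatonic triads of B major: B (I), C#m (ii), D#m (iii), E (IV), F# (V), G#m (vi), A#dim (vii°).
Matching root and quality in both lists: E, G#m, B, C#m.
That gives 4 common triads.

4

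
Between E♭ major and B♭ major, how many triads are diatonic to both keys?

Diatonic triads of E♭ major: E♭ major (I), F minor (ii), G minor (iii), A♭ major (IV), B♭ major (V), C minor (vi), D diminished (vii°).
Diatonic triads of B♭ major: B♭ major (I), C minor (ii), D minor (iii), E♭ major (IV), F major (V), G minor (vi), A diminished (vii°).
Matching root and quality in both lists: E♭ major, G minor, B♭ major, C minor.
That gives 4 common triads.

4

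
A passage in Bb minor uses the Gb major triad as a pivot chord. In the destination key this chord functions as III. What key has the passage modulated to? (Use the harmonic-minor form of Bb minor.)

Eb minor

The numeral III denotes a major triad on scale degree 3. With Gb on degree 3, the tonic of the new key is Eb.
Degree 3 carries a major triad in natural-minor keys, so the destination is Eb minor.
Check: the diatonic triads of Eb minor (natural minor) are Ebm (i), Fdim (ii°), Gb (III), Abm (iv), Bbm (v), Cb (VI), Db (VII) — Gb major is indeed III.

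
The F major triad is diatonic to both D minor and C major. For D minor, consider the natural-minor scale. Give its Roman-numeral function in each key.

The scale of D minor (natural minor) is D E F G A Bb C; F is degree 3, and the triad built there (F-A-C) is major, so it is III.
The scale of C major is C D E F G A B; F is degree 4, and the triad built there (F-A-C) is major, so it is IV.

III in D minor; IV in C major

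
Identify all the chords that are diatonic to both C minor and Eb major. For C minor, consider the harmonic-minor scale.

Triads in C minor (harmonic minor): Cm (i), Ddim (ii°), Ebaug (III+), Fm (iv), G (V), Ab (VI), Bdim (vii°).
Triads in Eb major: Eb (I), Fm (ii), Gm (iii), Ab (IV), Bb (V), Cm (vi), Ddim (vii°).
Shared triads with their functions: Cm (i in C minor, vi in Eb major); Ddim (ii° in C minor, vii° in Eb major); Fm (iv in C minor, ii in Eb major); Ab (VI in C minor, IV in Eb major).

Cm, Ddim, Fm, Ab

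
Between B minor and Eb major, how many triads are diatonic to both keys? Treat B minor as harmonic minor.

0

Diatonic triads of B minor (harmonic minor): B minor (i), C# diminished (ii°), D augmented (III+), E minor (iv), F# major (V), G major (VI), A# diminished (vii°).
Diatonic triads of Eb major: Eb major (I), F minor (ii), G minor (iii), Ab major (IV), Bb major (V), C minor (vi), D diminished (vii°).
No triad has the same root and quality in both keys.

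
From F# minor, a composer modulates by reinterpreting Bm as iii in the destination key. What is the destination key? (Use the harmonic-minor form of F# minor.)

The numeral iii denotes a minor triad on scale degree 3. With B on degree 3, the tonic of the new key is G.
Degree 3 carries a minor triad in major keys, so the destination is G major.
Check: the diatonic triads of G major are G (I), Am (ii), Bm (iii), C (IV), D (V), Em (vi), F#dim (vii°) — Bm is indeed iii.

G major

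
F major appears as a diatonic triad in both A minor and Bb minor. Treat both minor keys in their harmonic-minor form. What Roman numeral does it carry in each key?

VI in A minor; V in Bb minor

The scale of A minor (harmonic minor) is A B C D E F G#; F is degree 6, and the triad built there (F-A-C) is major, so it is VI.
The scale of Bb minor (harmonic minor) is Bb C Db Eb F Gb A; F is degree 5, and the triad built there (F-A-C) is major, so it is V.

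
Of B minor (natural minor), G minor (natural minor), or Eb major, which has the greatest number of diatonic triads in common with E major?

B minor

Triads of E major: E (I), F#m (ii), G#m (iii), A (IV), B (V), C#m (vi), D#dim (vii°).
B minor (natural minor) shares 2: F#m, A.
G minor (natural minor) shares 0: none.
Eb major shares 0: none.
The most common triads (2) are shared with B minor.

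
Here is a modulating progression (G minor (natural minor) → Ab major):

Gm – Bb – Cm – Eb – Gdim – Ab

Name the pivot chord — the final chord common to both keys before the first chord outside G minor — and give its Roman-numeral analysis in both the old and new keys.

Chords diatonic to G minor: Gm, Adim, Bb, Cm, Dm, Eb, F.
Reading the progression, the first chord not in that set is Gdim, so the modulation leaves G minor there.
The chord immediately before Gdim is Eb, which is diatonic to both keys: VI in G minor and V in Ab major.

Eb — VI in G minor, V in Ab major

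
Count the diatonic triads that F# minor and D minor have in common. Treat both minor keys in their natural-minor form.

0

Diatonic triads of F# minor (natural minor): F# minor (i), G# diminished (ii°), A major (III), B minor (iv), C# minor (v), D major (VI), E major (VII).
Diatonic triads of D minor (natural minor): D minor (i), E diminished (ii°), F major (III), G minor (iv), A minor (v), Bb major (VI), C major (VII).
No triad has the same root and quality in both keys.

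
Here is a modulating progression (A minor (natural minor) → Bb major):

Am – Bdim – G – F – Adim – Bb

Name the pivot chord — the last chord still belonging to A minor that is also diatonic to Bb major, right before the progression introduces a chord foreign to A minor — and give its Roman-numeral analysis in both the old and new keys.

Chords diatonic to A minor: Am, Bdim, C, Dm, Em, F, G.
Reading the progression, the first chord not in that set is Adim, so the modulation leaves A minor there.
The chord immediately before Adim is F, which is diatonic to both keys: VI in A minor and V in Bb major.

F — VI in A minor, V in Bb major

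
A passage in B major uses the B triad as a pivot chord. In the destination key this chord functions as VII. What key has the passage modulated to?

C♯ minor

The numeral VII denotes a major triad on scale degree 7. With B on degree 7, the tonic of the new key is C♯.
Degree 7 carries a major triad in natural-minor keys, so the destination is C♯ minor.
Check: the diatonic triads of C♯ minor (natural minor) are C♯m (i), D♯dim (ii°), E (III), F♯m (iv), G♯m (v), A (VI), B (VII) — B is indeed VII.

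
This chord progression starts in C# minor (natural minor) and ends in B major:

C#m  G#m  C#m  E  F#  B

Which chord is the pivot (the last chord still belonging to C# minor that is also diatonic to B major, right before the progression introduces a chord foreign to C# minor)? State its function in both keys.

Chords diatonic to C# minor: C#m, D#dim, E, F#m, G#m, A, B.
Reading the progression, the first chord not in that set is F#, so the modulation leaves C# minor there.
The chord immediately before F# is E, which is diatonic to both keys: III in C# minor and IV in B major.

E — III in C# minor, IV in B major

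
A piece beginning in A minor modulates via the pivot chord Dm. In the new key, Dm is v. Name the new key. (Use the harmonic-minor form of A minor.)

G minor

The numeral v denotes a minor triad on scale degree 5. With D on degree 5, the tonic of the new key is G.
Degree 5 carries a minor triad in natural-minor keys, so the destination is G minor.
Check: the diatonic triads of G minor (natural minor) are Gm (i), Adim (ii°), Bb (III), Cm (iv), Dm (v), Eb (VI), F (VII) — Dm is indeed v.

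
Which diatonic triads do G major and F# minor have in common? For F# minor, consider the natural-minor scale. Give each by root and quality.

Triads in G major: G major (I), A minor (ii), B minor (iii), C major (IV), D major (V), E minor (vi), F# diminished (vii°).
Triads in F# minor (natural minor): F# minor (i), G# diminished (ii°), A major (III), B minor (iv), C# minor (v), D major (VI), E major (VII).
Shared triads with their functions: B minor (iii in G major, iv in F# minor); D major (V in G major, VI in F# minor).

Bm, D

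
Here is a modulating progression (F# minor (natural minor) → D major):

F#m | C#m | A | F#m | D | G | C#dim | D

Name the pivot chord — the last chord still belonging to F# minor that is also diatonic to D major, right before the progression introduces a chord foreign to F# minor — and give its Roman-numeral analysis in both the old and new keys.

D — VI in F# minor, I in D major

Chords diatonic to F# minor: F#m, G#dim, A, Bm, C#m, D, E.
Reading the progression, the first chord not in that set is G, so the modulation leaves F# minor there.
The chord immediately before G is D, which is diatonic to both keys: VI in F# minor and I in D major.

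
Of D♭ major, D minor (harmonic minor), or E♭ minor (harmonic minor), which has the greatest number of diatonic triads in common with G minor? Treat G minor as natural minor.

D minor

Triads of G minor (natural minor): G minor (i), A diminished (ii°), B♭ major (III), C minor (iv), D minor (v), E♭ major (VI), F major (VII).
D♭ major shares 0: none.
D minor (harmonic minor) shares 3: Gm, B♭, Dm.
E♭ minor (harmonic minor) shares 1: B♭.
The most common triads (3) are shared with D minor.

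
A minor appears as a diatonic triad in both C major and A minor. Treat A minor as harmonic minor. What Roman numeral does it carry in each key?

The scale of C major is C D E F G A B; A is degree 6, and the triad built there (A-C-E) is minor, so it is vi.
The scale of A minor (harmonic minor) is A B C D E F G♯; A is degree 1, and the triad built there (A-C-E) is minor, so it is i.

vi in C major; i in A minor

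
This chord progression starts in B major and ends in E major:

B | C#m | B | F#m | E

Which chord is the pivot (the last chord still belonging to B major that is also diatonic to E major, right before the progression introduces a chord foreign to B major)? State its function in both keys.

Chords diatonic to B major: B, C#m, D#m, E, F#, G#m, A#dim.
Reading the progression, the first chord not in that set is F#m, so the modulation leaves B major there.
The chord immediately before F#m is B, which is diatonic to both keys: I in B major and V in E major.

B — I in B major, V in E major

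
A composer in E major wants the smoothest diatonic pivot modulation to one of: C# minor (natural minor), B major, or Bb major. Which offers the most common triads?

C# minor

Triads of E major: E (I), F#m (ii), G#m (iii), A (IV), B (V), C#m (vi), D#dim (vii°).
C# minor (natural minor) shares 7: E, F#m, G#m, A, B, C#m, D#dim.
B major shares 4: E, G#m, B, C#m.
Bb major shares 0: none.
The most common triads (7) are shared with C# minor.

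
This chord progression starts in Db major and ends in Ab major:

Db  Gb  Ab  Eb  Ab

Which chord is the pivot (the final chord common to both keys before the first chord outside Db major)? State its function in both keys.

Chords diatonic to Db major: Db, Ebm, Fm, Gb, Ab, Bbm, Cdim.
Reading the progression, the first chord not in that set is Eb, so the modulation leaves Db major there.
The chord immediately before Eb is Ab, which is diatonic to both keys: V in Db major and I in Ab major.

Ab — V in Db major, I in Ab major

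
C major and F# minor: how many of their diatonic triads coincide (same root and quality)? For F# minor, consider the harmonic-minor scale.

Diatonic triads of C major: C major (I), D minor (ii), E minor (iii), F major (IV), G major (V), A minor (vi), B diminished (vii°).
Diatonic triads of F# minor (harmonic minor): F# minor (i), G# diminished (ii°), A augmented (III+), B minor (iv), C# major (V), D major (VI), E# diminished (vii°).
No triad has the same root and quality in both keys.

0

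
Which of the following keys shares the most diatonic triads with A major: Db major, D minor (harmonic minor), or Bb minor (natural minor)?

Triads of A major: A (I), Bm (ii), C#m (iii), D (IV), E (V), F#m (vi), G#dim (vii°).
Db major shares 0: none.
D minor (harmonic minor) shares 1: A.
Bb minor (natural minor) shares 0: none.
The most common triads (1) are shared with D minor.

D minor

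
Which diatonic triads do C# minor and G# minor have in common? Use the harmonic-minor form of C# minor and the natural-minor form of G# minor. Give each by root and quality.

C#m

Triads in C# minor (harmonic minor): C#m (i), D#dim (ii°), Eaug (III+), F#m (iv), G# (V), A (VI), B#dim (vii°).
Triads in G# minor (natural minor): G#m (i), A#dim (ii°), B (III), C#m (iv), D#m (v), E (VI), F# (VII).
Shared triads with their functions: C#m (i in C# minor, iv in G# minor).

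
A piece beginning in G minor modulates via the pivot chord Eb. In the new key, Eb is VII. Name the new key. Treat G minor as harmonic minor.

The numeral VII denotes a major triad on scale degree 7. With Eb on degree 7, the tonic of the new key is F.
Degree 7 carries a major triad in natural-minor keys, so the destination is F minor.
Check: the diatonic triads of F minor (natural minor) are Fm (i), Gdim (ii°), Ab (III), Bbm (iv), Cm (v), Db (VI), Eb (VII) — Eb is indeed VII.

F minor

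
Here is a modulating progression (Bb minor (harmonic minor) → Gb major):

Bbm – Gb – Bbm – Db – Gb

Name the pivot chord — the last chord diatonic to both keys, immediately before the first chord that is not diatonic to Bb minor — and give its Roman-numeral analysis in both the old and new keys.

Chords diatonic to Bb minor: Bbm, Cdim, Dbaug, Ebm, F, Gb, Adim.
Reading the progression, the first chord not in that set is Db, so the modulation leaves Bb minor there.
The chord immediately before Db is Bbm, which is diatonic to both keys: i in Bb minor and iii in Gb major.

Bbm — i in Bb minor, iii in Gb major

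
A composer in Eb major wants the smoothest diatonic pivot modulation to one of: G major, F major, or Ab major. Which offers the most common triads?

Ab major

Triads of Eb major: Eb major (I), F minor (ii), G minor (iii), Ab major (IV), Bb major (V), C minor (vi), D diminished (vii°).
G major shares 0: none.
F major shares 2: Gm, Bb.
Ab major shares 4: Eb, Fm, Ab, Cm.
The most common triads (4) are shared with Ab major.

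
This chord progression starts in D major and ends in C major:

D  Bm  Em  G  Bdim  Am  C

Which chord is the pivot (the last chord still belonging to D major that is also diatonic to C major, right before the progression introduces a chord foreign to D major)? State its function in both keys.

G — IV in D major, V in C major

Chords diatonic to D major: D, Em, F♯m, G, A, Bm, C♯dim.
Reading the progression, the first chord not in that set is Bdim, so the modulation leaves D major there.
The chord immediately before Bdim is G, which is diatonic to both keys: IV in D major and V in C major.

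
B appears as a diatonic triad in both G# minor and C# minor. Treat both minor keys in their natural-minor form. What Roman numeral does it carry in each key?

III in G# minor; VII in C# minor

The scale of G# minor (natural minor) is G# A# B C# D# E F#; B is degree 3, and the triad built there (B-D#-F#) is major, so it is III.
The scale of C# minor (natural minor) is C# D# E F# G# A B; B is degree 7, and the triad built there (B-D#-F#) is major, so it is VII.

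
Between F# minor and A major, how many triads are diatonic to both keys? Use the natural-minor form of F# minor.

Diatonic triads of F# minor (natural minor): F# minor (i), G# diminished (ii°), A major (III), B minor (iv), C# minor (v), D major (VI), E major (VII).
Diatonic triads of A major: A major (I), B minor (ii), C# minor (iii), D major (IV), E major (V), F# minor (vi), G# diminished (vii°).
Matching root and quality in both lists: F# minor, G# diminished, A major, B minor, C# minor, D major, E major.
That gives 7 common triads.

7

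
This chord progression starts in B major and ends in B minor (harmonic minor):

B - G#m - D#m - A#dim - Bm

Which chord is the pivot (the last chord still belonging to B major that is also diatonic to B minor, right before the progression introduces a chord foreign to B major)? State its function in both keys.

A#dim — vii° in B major, vii° in B minor

Chords diatonic to B major: B, C#m, D#m, E, F#, G#m, A#dim.
Reading the progression, the first chord not in that set is Bm, so the modulation leaves B major there.
The chord immediately before Bm is A#dim, which is diatonic to both keys: vii° in B major and vii° in B minor.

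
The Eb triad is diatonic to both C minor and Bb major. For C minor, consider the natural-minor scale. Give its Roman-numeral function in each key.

The scale of C minor (natural minor) is C D Eb F G Ab Bb; Eb is degree 3, and the triad built there (Eb-G-Bb) is major, so it is III.
The scale of Bb major is Bb C D Eb F G A; Eb is degree 4, and the triad built there (Eb-G-Bb) is major, so it is IV.

III in C minor; IV in Bb major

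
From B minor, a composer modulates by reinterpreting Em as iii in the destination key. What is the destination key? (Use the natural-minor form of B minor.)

The numeral iii denotes a minor triad on scale degree 3. With E on degree 3, the tonic of the new key is C.
Degree 3 carries a minor triad in major keys, so the destination is C major.
Check: the diatonic triads of C major are C (I), Dm (ii), Em (iii), F (IV), G (V), Am (vi), Bdim (vii°) — Em is indeed iii.

C major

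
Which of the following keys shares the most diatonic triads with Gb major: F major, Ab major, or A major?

Triads of Gb major: Gb major (I), Ab minor (ii), Bb minor (iii), Cb major (IV), Db major (V), Eb minor (vi), F diminished (vii°).
F major shares 0: none.
Ab major shares 2: Bbm, Db.
A major shares 0: none.
The most common triads (2) are shared with Ab major.

Ab major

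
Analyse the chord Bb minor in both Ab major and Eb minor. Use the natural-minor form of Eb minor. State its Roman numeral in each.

The scale of Ab major is Ab Bb C Db Eb F G; Bb is degree 2, and the triad built there (Bb-Db-F) is minor, so it is ii.
The scale of Eb minor (natural minor) is Eb F Gb Ab Bb Cb Db; Bb is degree 5, and the triad built there (Bb-Db-F) is minor, so it is v.

ii in Ab major; v in Eb minor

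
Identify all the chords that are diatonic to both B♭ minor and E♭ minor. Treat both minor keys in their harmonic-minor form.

E♭m

Triads in B♭ minor (harmonic minor): B♭ minor (i), C diminished (ii°), D♭ augmented (III+), E♭ minor (iv), F major (V), G♭ major (VI), A diminished (vii°).
Triads in E♭ minor (harmonic minor): E♭ minor (i), F diminished (ii°), G♭ augmented (III+), A♭ minor (iv), B♭ major (V), C♭ major (VI), D diminished (vii°).
Shared triads with their functions: E♭ minor (iv in B♭ minor, i in E♭ minor).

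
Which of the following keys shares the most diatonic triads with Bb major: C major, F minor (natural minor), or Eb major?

Triads of Bb major: Bb (I), Cm (ii), Dm (iii), Eb (IV), F (V), Gm (vi), Adim (vii°).
C major shares 2: Dm, F.
F minor (natural minor) shares 2: Cm, Eb.
Eb major shares 4: Bb, Cm, Eb, Gm.
The most common triads (4) are shared with Eb major.

Eb major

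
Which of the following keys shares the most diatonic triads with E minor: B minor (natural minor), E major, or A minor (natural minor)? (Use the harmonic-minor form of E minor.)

Triads of E minor (harmonic minor): E minor (i), F# diminished (ii°), G augmented (III+), A minor (iv), B major (V), C major (VI), D# diminished (vii°).
B minor (natural minor) shares 1: Em.
E major shares 2: B, D#dim.
A minor (natural minor) shares 3: Em, Am, C.
The most common triads (3) are shared with A minor.

A minor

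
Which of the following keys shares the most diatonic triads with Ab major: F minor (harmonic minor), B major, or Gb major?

Triads of Ab major: Ab major (I), Bb minor (ii), C minor (iii), Db major (IV), Eb major (V), F minor (vi), G diminished (vii°).
F minor (harmonic minor) shares 4: Bbm, Db, Fm, Gdim.
B major shares 0: none.
Gb major shares 2: Bbm, Db.
The most common triads (4) are shared with F minor.

F minor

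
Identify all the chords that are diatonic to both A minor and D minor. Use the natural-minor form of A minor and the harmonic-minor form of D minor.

Dm

Triads in A minor (natural minor): Am (i), Bdim (ii°), C (III), Dm (iv), Em (v), F (VI), G (VII).
Triads in D minor (harmonic minor): Dm (i), Edim (ii°), Faug (III+), Gm (iv), A (V), Bb (VI), C#dim (vii°).
Shared triads with their functions: Dm (iv in A minor, i in D minor).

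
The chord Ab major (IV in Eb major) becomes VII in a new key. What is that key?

The numeral VII denotes a major triad on scale degree 7. With Ab on degree 7, the tonic of the new key is Bb.
Degree 7 carries a major triad in natural-minor keys, so the destination is Bb minor.
Check: the diatonic triads of Bb minor (natural minor) are Bbm (i), Cdim (ii°), Db (III), Ebm (iv), Fm (v), Gb (VI), Ab (VII) — Ab major is indeed VII.

Bb minor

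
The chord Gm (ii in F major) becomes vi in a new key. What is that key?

Bb major

The numeral vi denotes a minor triad on scale degree 6. With G on degree 6, the tonic of the new key is Bb.
Degree 6 carries a minor triad in major keys, so the destination is Bb major.
Check: the diatonic triads of Bb major are Bb (I), Cm (ii), Dm (iii), Eb (IV), F (V), Gm (vi), Adim (vii°) — Gm is indeed vi.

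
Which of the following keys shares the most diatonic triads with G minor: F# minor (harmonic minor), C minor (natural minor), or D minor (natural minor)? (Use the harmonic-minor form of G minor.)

C minor

Triads of G minor (harmonic minor): Gm (i), Adim (ii°), Bbaug (III+), Cm (iv), D (V), Eb (VI), F#dim (vii°).
F# minor (harmonic minor) shares 1: D.
C minor (natural minor) shares 3: Gm, Cm, Eb.
D minor (natural minor) shares 1: Gm.
The most common triads (3) are shared with C minor.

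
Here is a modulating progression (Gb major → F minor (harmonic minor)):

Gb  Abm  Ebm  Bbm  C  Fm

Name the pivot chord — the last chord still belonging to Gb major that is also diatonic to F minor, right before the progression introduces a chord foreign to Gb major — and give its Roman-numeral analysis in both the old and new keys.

Chords diatonic to Gb major: Gb, Abm, Bbm, Cb, Db, Ebm, Fdim.
Reading the progression, the first chord not in that set is C, so the modulation leaves Gb major there.
The chord immediately before C is Bbm, which is diatonic to both keys: iii in Gb major and iv in F minor.

Bbm — iii in Gb major, iv in F minor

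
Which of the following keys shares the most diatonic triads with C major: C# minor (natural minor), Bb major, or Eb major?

Bb major

Triads of C major: C (I), Dm (ii), Em (iii), F (IV), G (V), Am (vi), Bdim (vii°).
C# minor (natural minor) shares 0: none.
Bb major shares 2: Dm, F.
Eb major shares 0: none.
The most common triads (2) are shared with Bb major.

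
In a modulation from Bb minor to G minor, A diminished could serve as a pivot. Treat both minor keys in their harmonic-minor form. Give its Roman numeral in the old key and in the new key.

The scale of Bb minor (harmonic minor) is Bb C Db Eb F Gb A; A is degree 7, and the triad built there (A-C-Eb) is diminished, so it is vii°.
The scale of G minor (harmonic minor) is G A Bb C D Eb F#; A is degree 2, and the triad built there (A-C-Eb) is diminished, so it is ii°.

vii° in Bb minor; ii° in G minor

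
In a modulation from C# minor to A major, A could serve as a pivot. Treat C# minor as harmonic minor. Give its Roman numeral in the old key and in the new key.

The scale of C# minor (harmonic minor) is C# D# E F# G# A B#; A is degree 6, and the triad built there (A-C#-E) is major, so it is VI.
The scale of A major is A B C# D E F# G#; A is degree 1, and the triad built there (A-C#-E) is major, so it is I.

VI in C# minor; I in A major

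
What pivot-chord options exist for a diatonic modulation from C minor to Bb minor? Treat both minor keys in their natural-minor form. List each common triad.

Triads in C minor (natural minor): Cm (i), Ddim (ii°), Eb (III), Fm (iv), Gm (v), Ab (VI), Bb (VII).
Triads in Bb minor (natural minor): Bbm (i), Cdim (ii°), Db (III), Ebm (iv), Fm (v), Gb (VI), Ab (VII).
Shared triads with their functions: Fm (iv in C minor, v in Bb minor); Ab (VI in C minor, VII in Bb minor).

Fm, Ab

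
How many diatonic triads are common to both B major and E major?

Diatonic triads of B major: B (I), C♯m (ii), D♯m (iii), E (IV), F♯ (V), G♯m (vi), A♯dim (vii°).
Diatonic triads of E major: E (I), F♯m (ii), G♯m (iii), A (IV), B (V), C♯m (vi), D♯dim (vii°).
Matching root and quality in both lists: B, C♯m, E, G♯m.
That gives 4 common triads.

4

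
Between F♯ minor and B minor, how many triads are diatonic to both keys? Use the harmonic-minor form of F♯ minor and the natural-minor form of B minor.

3

Diatonic triads of F♯ minor (harmonic minor): F♯m (i), G♯dim (ii°), Aaug (III+), Bm (iv), C♯ (V), D (VI), E♯dim (vii°).
Diatonic triads of B minor (natural minor): Bm (i), C♯dim (ii°), D (III), Em (iv), F♯m (v), G (VI), A (VII).
Matching root and quality in both lists: F♯m, Bm, D.
That gives 3 common triads.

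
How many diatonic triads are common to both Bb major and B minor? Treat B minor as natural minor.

Diatonic triads of Bb major: Bb (I), Cm (ii), Dm (iii), Eb (IV), F (V), Gm (vi), Adim (vii°).
Diatonic triads of B minor (natural minor): Bm (i), C#dim (ii°), D (III), Em (iv), F#m (v), G (VI), A (VII).
No triad has the same root and quality in both keys.

0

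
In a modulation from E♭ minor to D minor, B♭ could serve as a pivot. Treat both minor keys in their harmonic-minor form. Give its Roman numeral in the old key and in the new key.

V in E♭ minor; VI in D minor

The scale of E♭ minor (harmonic minor) is E♭ F G♭ A♭ B♭ C♭ D; B♭ is degree 5, and the triad built there (B♭-D-F) is major, so it is V.
The scale of D minor (harmonic minor) is D E F G A B♭ C♯; B♭ is degree 6, and the triad built there (B♭-D-F) is major, so it is VI.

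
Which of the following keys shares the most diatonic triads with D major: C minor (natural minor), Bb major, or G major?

G major

Triads of D major: D (I), Em (ii), F#m (iii), G (IV), A (V), Bm (vi), C#dim (vii°).
C minor (natural minor) shares 0: none.
Bb major shares 0: none.
G major shares 4: D, Em, G, Bm.
The most common triads (4) are shared with G major.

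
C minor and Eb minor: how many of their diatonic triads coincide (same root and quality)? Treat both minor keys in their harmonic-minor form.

1

Diatonic triads of C minor (harmonic minor): Cm (i), Ddim (ii°), Ebaug (III+), Fm (iv), G (V), Ab (VI), Bdim (vii°).
Diatonic triads of Eb minor (harmonic minor): Ebm (i), Fdim (ii°), Gbaug (III+), Abm (iv), Bb (V), Cb (VI), Ddim (vii°).
Matching root and quality in both lists: Ddim.
That gives 1 common triad.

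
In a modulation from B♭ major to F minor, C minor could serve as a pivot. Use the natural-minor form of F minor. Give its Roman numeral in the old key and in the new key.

The scale of B♭ major is B♭ C D E♭ F G A; C is degree 2, and the triad built there (C-E♭-G) is minor, so it is ii.
The scale of F minor (natural minor) is F G A♭ B♭ C D♭ E♭; C is degree 5, and the triad built there (C-E♭-G) is minor, so it is v.

ii in B♭ major; v in F minor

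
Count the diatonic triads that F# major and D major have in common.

Diatonic triads of F# major: F# major (I), G# minor (ii), A# minor (iii), B major (IV), C# major (V), D# minor (vi), E# diminished (vii°).
Diatonic triads of D major: D major (I), E minor (ii), F# minor (iii), G major (IV), A major (V), B minor (vi), C# diminished (vii°).
No triad has the same root and quality in both keys.

0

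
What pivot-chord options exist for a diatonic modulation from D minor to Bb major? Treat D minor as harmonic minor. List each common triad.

Dm, Gm, Bb

Triads in D minor (harmonic minor): D minor (i), E diminished (ii°), F augmented (III+), G minor (iv), A major (V), Bb major (VI), C# diminished (vii°).
Triads in Bb major: Bb major (I), C minor (ii), D minor (iii), Eb major (IV), F major (V), G minor (vi), A diminished (vii°).
Shared triads with their functions: D minor (i in D minor, iii in Bb major); G minor (iv in D minor, vi in Bb major); Bb major (VI in D minor, I in Bb major).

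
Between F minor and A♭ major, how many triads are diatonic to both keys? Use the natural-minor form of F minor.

Diatonic triads of F minor (natural minor): F minor (i), G diminished (ii°), A♭ major (III), B♭ minor (iv), C minor (v), D♭ major (VI), E♭ major (VII).
Diatonic triads of A♭ major: A♭ major (I), B♭ minor (ii), C minor (iii), D♭ major (IV), E♭ major (V), F minor (vi), G diminished (vii°).
Matching root and quality in both lists: F minor, G diminished, A♭ major, B♭ minor, C minor, D♭ major, E♭ major.
That gives 7 common triads.

7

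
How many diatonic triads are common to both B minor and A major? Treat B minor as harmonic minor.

Diatonic triads of B minor (harmonic minor): Bm (i), C♯dim (ii°), Daug (III+), Em (iv), F♯ (V), G (VI), A♯dim (vii°).
Diatonic triads of A major: A (I), Bm (ii), C♯m (iii), D (IV), E (V), F♯m (vi), G♯dim (vii°).
Matching root and quality in both lists: Bm.
That gives 1 common triad.

1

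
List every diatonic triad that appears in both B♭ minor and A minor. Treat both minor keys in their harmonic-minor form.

Triads in B♭ minor (harmonic minor): B♭m (i), Cdim (ii°), D♭aug (III+), E♭m (iv), F (V), G♭ (VI), Adim (vii°).
Triads in A minor (harmonic minor): Am (i), Bdim (ii°), Caug (III+), Dm (iv), E (V), F (VI), G♯dim (vii°).
Shared triads with their functions: F (V in B♭ minor, VI in A minor).

F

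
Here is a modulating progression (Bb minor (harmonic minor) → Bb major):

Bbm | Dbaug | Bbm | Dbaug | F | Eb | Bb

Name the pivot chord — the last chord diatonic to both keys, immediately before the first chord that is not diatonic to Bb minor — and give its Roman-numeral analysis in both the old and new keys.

F — V in Bb minor, V in Bb major

Chords diatonic to Bb minor: Bbm, Cdim, Dbaug, Ebm, F, Gb, Adim.
Reading the progression, the first chord not in that set is Eb, so the modulation leaves Bb minor there.
The chord immediately before Eb is F, which is diatonic to both keys: V in Bb minor and V in Bb major.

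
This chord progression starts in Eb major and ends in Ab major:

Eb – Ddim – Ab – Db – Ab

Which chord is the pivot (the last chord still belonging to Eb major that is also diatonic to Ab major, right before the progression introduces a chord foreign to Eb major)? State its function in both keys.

Ab — IV in Eb major, I in Ab major

Chords diatonic to Eb major: Eb, Fm, Gm, Ab, Bb, Cm, Ddim.
Reading the progression, the first chord not in that set is Db, so the modulation leaves Eb major there.
The chord immediately before Db is Ab, which is diatonic to both keys: IV in Eb major and I in Ab major.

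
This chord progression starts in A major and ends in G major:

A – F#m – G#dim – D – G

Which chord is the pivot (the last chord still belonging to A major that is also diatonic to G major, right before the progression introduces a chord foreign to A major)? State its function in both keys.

D — IV in A major, V in G major

Chords diatonic to A major: A, Bm, C#m, D, E, F#m, G#dim.
Reading the progression, the first chord not in that set is G, so the modulation leaves A major there.
The chord immediately before G is D, which is diatonic to both keys: IV in A major and V in G major.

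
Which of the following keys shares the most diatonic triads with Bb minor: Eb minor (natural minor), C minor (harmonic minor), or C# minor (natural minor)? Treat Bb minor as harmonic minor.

Triads of Bb minor (harmonic minor): Bbm (i), Cdim (ii°), Dbaug (III+), Ebm (iv), F (V), Gb (VI), Adim (vii°).
Eb minor (natural minor) shares 3: Bbm, Ebm, Gb.
C minor (harmonic minor) shares 0: none.
C# minor (natural minor) shares 0: none.
The most common triads (3) are shared with Eb minor.

Eb minor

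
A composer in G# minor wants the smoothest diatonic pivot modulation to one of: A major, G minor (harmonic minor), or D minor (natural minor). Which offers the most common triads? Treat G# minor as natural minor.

A major

Triads of G# minor (natural minor): G# minor (i), A# diminished (ii°), B major (III), C# minor (iv), D# minor (v), E major (VI), F# major (VII).
A major shares 2: C#m, E.
G minor (harmonic minor) shares 0: none.
D minor (natural minor) shares 0: none.
The most common triads (2) are shared with A major.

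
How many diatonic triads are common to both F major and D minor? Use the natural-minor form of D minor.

7

Diatonic triads of F major: F (I), Gm (ii), Am (iii), B♭ (IV), C (V), Dm (vi), Edim (vii°).
Diatonic triads of D minor (natural minor): Dm (i), Edim (ii°), F (III), Gm (iv), Am (v), B♭ (VI), C (VII).
Matching root and quality in both lists: F, Gm, Am, B♭, C, Dm, Edim.
That gives 7 common triads.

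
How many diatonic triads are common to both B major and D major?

0

Diatonic triads of B major: B (I), C#m (ii), D#m (iii), E (IV), F# (V), G#m (vi), A#dim (vii°).
Diatonic triads of D major: D (I), Em (ii), F#m (iii), G (IV), A (V), Bm (vi), C#dim (vii°).
No triad has the same root and quality in both keys.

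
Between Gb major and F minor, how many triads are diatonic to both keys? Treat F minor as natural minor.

Diatonic triads of Gb major: Gb major (I), Ab minor (ii), Bb minor (iii), Cb major (IV), Db major (V), Eb minor (vi), F diminished (vii°).
Diatonic triads of F minor (natural minor): F minor (i), G diminished (ii°), Ab major (III), Bb minor (iv), C minor (v), Db major (VI), Eb major (VII).
Matching root and quality in both lists: Bb minor, Db major.
That gives 2 common triads.

2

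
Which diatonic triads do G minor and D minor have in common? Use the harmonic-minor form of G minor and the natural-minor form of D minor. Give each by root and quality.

Gm

Triads in G minor (harmonic minor): G minor (i), A diminished (ii°), Bb augmented (III+), C minor (iv), D major (V), Eb major (VI), F# diminished (vii°).
Triads in D minor (natural minor): D minor (i), E diminished (ii°), F major (III), G minor (iv), A minor (v), Bb major (VI), C major (VII).
Shared triads with their functions: G minor (i in G minor, iv in D minor).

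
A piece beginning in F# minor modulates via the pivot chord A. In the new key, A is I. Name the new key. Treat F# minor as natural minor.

A major

The numeral I denotes a major triad on scale degree 1. With A on degree 1, the tonic of the new key is A.
Degree 1 carries a major triad in major keys, so the destination is A major.
Check: the diatonic triads of A major are A (I), Bm (ii), C#m (iii), D (IV), E (V), F#m (vi), G#dim (vii°) — A is indeed I.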